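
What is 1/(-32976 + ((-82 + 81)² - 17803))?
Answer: -1/50778 ≈ -1.9694e-5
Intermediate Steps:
1/(-32976 + ((-82 + 81)² - 17803)) = 1/(-32976 + ((-1)² - 17803)) = 1/(-32976 + (1 - 17803)) = 1/(-32976 - 17802) = 1/(-50778) = -1/50778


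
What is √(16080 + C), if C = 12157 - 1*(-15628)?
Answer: √43865 ≈ 209.44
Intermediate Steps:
C = 27785 (C = 12157 + 15628 = 27785)
√(16080 + C) = √(16080 + 27785) = √43865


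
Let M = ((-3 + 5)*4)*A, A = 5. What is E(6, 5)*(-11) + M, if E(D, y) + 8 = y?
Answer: 73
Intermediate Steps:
E(D, y) = -8 + y
M = 40 (M = ((-3 + 5)*4)*5 = (2*4)*5 = 8*5 = 40)
E(6, 5)*(-11) + M = (-8 + 5)*(-11) + 40 = -3*(-11) + 40 = 33 + 40 = 73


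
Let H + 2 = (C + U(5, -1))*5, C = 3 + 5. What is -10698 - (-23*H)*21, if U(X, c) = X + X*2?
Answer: 43881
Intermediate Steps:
C = 8
U(X, c) = 3*X (U(X, c) = X + 2*X = 3*X)
H = 113 (H = -2 + (8 + 3*5)*5 = -2 + (8 + 15)*5 = -2 + 23*5 = -2 + 115 = 113)
-10698 - (-23*H)*21 = -10698 - (-23*113)*21 = -10698 - (-2599)*21 = -10698 - 1*(-54579) = -10698 + 54579 = 43881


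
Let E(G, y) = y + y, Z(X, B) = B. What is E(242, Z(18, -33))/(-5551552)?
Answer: 33/2775776 ≈ 1.1889e-5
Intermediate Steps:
E(G, y) = 2*y
E(242, Z(18, -33))/(-5551552) = (2*(-33))/(-5551552) = -66*(-1/5551552) = 33/2775776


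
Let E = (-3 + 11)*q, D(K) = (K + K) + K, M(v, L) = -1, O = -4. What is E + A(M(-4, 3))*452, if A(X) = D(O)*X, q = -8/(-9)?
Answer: 48880/9 ≈ 5431.1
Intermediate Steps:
q = 8/9 (q = -8*(-⅑) = 8/9 ≈ 0.88889)
D(K) = 3*K (D(K) = 2*K + K = 3*K)
A(X) = -12*X (A(X) = (3*(-4))*X = -12*X)
E = 64/9 (E = (-3 + 11)*(8/9) = 8*(8/9) = 64/9 ≈ 7.1111)
E + A(M(-4, 3))*452 = 64/9 - 12*(-1)*452 = 64/9 + 12*452 = 64/9 + 5424 = 48880/9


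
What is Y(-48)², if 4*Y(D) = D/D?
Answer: 1/16 ≈ 0.062500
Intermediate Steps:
Y(D) = ¼ (Y(D) = (D/D)/4 = (¼)*1 = ¼)
Y(-48)² = (¼)² = 1/16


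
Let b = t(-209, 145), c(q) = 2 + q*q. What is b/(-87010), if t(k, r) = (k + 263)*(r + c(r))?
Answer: -571644/43505 ≈ -13.140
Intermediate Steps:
c(q) = 2 + q²
t(k, r) = (263 + k)*(2 + r + r²) (t(k, r) = (k + 263)*(r + (2 + r²)) = (263 + k)*(2 + r + r²))
b = 1143288 (b = 526 + 263*145 + 263*145² - 209*145 - 209*(2 + 145²) = 526 + 38135 + 263*21025 - 30305 - 209*(2 + 21025) = 526 + 38135 + 5529575 - 30305 - 209*21027 = 526 + 38135 + 5529575 - 30305 - 4394643 = 1143288)
b/(-87010) = 1143288/(-87010) = 1143288*(-1/87010) = -571644/43505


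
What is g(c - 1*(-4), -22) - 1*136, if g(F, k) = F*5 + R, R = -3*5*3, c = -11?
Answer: -216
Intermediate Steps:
R = -45 (R = -15*3 = -45)
g(F, k) = -45 + 5*F (g(F, k) = F*5 - 45 = 5*F - 45 = -45 + 5*F)
g(c - 1*(-4), -22) - 1*136 = (-45 + 5*(-11 - 1*(-4))) - 1*136 = (-45 + 5*(-11 + 4)) - 136 = (-45 + 5*(-7)) - 136 = (-45 - 35) - 136 = -80 - 136 = -216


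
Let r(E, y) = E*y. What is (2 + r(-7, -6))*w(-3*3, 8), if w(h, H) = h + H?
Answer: -44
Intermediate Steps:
w(h, H) = H + h
(2 + r(-7, -6))*w(-3*3, 8) = (2 - 7*(-6))*(8 - 3*3) = (2 + 42)*(8 - 9) = 44*(-1) = -44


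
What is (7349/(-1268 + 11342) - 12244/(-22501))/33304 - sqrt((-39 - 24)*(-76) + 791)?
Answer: 288705905/7549186664496 - sqrt(5579) ≈ -74.693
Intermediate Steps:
(7349/(-1268 + 11342) - 12244/(-22501))/33304 - sqrt((-39 - 24)*(-76) + 791) = (7349/10074 - 12244*(-1/22501))*(1/33304) - sqrt(-63*(-76) + 791) = (7349*(1/10074) + 12244/22501)*(1/33304) - sqrt(4788 + 791) = (7349/10074 + 12244/22501)*(1/33304) - sqrt(5579) = (288705905/226675074)*(1/33304) - sqrt(5579) = 288705905/7549186664496 - sqrt(5579)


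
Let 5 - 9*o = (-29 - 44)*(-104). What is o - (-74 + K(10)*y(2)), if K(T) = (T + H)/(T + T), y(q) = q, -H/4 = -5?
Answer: -772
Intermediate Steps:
H = 20 (H = -4*(-5) = 20)
K(T) = (20 + T)/(2*T) (K(T) = (T + 20)/(T + T) = (20 + T)/((2*T)) = (20 + T)*(1/(2*T)) = (20 + T)/(2*T))
o = -843 (o = 5/9 - (-29 - 44)*(-104)/9 = 5/9 - (-73)*(-104)/9 = 5/9 - 1/9*7592 = 5/9 - 7592/9 = -843)
o - (-74 + K(10)*y(2)) = -843 - (-74 + ((1/2)*(20 + 10)/10)*2) = -843 - (-74 + ((1/2)*(1/10)*30)*2) = -843 - (-74 + (3/2)*2) = -843 - (-74 + 3) = -843 - 1*(-71) = -843 + 71 = -772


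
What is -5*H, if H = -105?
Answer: 525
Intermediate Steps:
-5*H = -5*(-105) = 525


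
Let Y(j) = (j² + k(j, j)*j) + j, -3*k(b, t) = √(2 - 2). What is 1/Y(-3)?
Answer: ⅙ ≈ 0.16667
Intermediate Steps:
k(b, t) = 0 (k(b, t) = -√(2 - 2)/3 = -√0/3 = -⅓*0 = 0)
Y(j) = j + j² (Y(j) = (j² + 0*j) + j = (j² + 0) + j = j² + j = j + j²)
1/Y(-3) = 1/(-3*(1 - 3)) = 1/(-3*(-2)) = 1/6 = ⅙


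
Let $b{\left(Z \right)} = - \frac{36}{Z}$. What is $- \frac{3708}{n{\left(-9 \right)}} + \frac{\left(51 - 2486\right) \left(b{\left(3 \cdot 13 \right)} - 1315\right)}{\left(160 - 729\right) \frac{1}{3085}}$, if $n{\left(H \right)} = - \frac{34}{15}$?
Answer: $- \frac{2184419346955}{125749} \approx -1.7371 \cdot 10^{7}$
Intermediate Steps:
$n{\left(H \right)} = - \frac{34}{15}$ ($n{\left(H \right)} = \left(-34\right) \frac{1}{15} = - \frac{34}{15}$)
$- \frac{3708}{n{\left(-9 \right)}} + \frac{\left(51 - 2486\right) \left(b{\left(3 \cdot 13 \right)} - 1315\right)}{\left(160 - 729\right) \frac{1}{3085}} = - \frac{3708}{- \frac{34}{15}} + \frac{\left(51 - 2486\right) \left(- \frac{36}{3 \cdot 13} - 1315\right)}{\left(160 - 729\right) \frac{1}{3085}} = \left(-3708\right) \left(- \frac{15}{34}\right) + \frac{\left(-2435\right) \left(- \frac{36}{39} - 1315\right)}{\left(160 - 729\right) \frac{1}{3085}} = \frac{27810}{17} + \frac{\left(-2435\right) \left(\left(-36\right) \frac{1}{39} - 1315\right)}{\left(-569\right) \frac{1}{3085}} = \frac{27810}{17} + \frac{\left(-2435\right) \left(- \frac{12}{13} - 1315\right)}{- \frac{569}{3085}} = \frac{27810}{17} + \left(-2435\right) \left(- \frac{17107}{13}\right) \left(- \frac{3085}{569}\right) = \frac{27810}{17} + \frac{41655545}{13} \left(- \frac{3085}{569}\right) = \frac{27810}{17} - \frac{128507356325}{7397} = - \frac{2184419346955}{125749}$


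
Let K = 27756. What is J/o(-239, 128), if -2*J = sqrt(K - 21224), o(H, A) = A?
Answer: -sqrt(1633)/128 ≈ -0.31571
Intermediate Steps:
J = -sqrt(1633) (J = -sqrt(27756 - 21224)/2 = -sqrt(1633) ≈ -40.410)
J/o(-239, 128) = -sqrt(1633)/128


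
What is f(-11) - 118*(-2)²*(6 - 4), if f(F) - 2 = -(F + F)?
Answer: -920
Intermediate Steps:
f(F) = 2 - 2*F (f(F) = 2 - (F + F) = 2 - 2*F)
f(-11) - 118*(-2)²*(6 - 4) = (2 - 2*(-11)) - 118*(-2)²*(6 - 4) = (2 + 22) - 472*2 = 24 - 118*8 = 24 - 944 = -920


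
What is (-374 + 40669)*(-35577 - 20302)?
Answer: -2251644305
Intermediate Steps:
(-374 + 40669)*(-35577 - 20302) = 40295*(-55879) = -2251644305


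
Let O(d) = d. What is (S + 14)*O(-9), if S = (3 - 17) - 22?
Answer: 198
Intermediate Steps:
S = -36 (S = -14 - 22 = -36)
(S + 14)*O(-9) = (-36 + 14)*(-9) = -22*(-9) = 198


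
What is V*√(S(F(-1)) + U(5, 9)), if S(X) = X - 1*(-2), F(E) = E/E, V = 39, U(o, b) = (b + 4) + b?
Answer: 195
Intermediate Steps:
U(o, b) = 4 + 2*b (U(o, b) = (4 + b) + b = 4 + 2*b)
F(E) = 1
S(X) = 2 + X (S(X) = X + 2 = 2 + X)
V*√(S(F(-1)) + U(5, 9)) = 39*√((2 + 1) + (4 + 2*9)) = 39*√(3 + (4 + 18)) = 39*√(3 + 22) = 39*√25 = 39*5 = 195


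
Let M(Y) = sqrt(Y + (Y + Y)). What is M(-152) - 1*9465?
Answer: -9465 + 2*I*sqrt(114) ≈ -9465.0 + 21.354*I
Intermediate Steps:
M(Y) = sqrt(3)*sqrt(Y) (M(Y) = sqrt(Y + 2*Y) = sqrt(3*Y) = sqrt(3)*sqrt(Y))
M(-152) - 1*9465 = sqrt(3)*sqrt(-152) - 1*9465 = sqrt(3)*(2*I*sqrt(38)) - 9465 = 2*I*sqrt(114) - 9465 = -9465 + 2*I*sqrt(114)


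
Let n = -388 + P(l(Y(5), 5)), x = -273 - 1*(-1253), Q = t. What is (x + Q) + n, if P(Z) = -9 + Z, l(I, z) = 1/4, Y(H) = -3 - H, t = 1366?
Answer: 7797/4 ≈ 1949.3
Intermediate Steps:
Q = 1366
x = 980 (x = -273 + 1253 = 980)
l(I, z) = ¼
n = -1587/4 (n = -388 + (-9 + ¼) = -388 - 35/4 = -1587/4 ≈ -396.75)
(x + Q) + n = (980 + 1366) - 1587/4 = 2346 - 1587/4 = 7797/4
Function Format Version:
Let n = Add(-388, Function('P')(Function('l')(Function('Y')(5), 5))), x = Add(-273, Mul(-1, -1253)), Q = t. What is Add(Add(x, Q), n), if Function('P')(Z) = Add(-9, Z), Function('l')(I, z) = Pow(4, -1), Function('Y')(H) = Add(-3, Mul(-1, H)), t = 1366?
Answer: Rational(7797, 4) ≈ 1949.3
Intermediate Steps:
Q = 1366
x = 980 (x = Add(-273, 1253) = 980)
Function('l')(I, z) = Rational(1, 4)
n = Rational(-1587, 4) (n = Add(-388, Add(-9, Rational(1, 4))) = Add(-388, Rational(-35, 4)) = Rational(-1587, 4) ≈ -396.75)
Add(Add(x, Q), n) = Add(Add(980, 1366), Rational(-1587, 4)) = Add(2346, Rational(-1587, 4)) = Rational(7797, 4)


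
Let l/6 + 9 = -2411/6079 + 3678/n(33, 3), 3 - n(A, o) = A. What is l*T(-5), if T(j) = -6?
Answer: 144433332/30395 ≈ 4751.9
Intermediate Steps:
n(A, o) = 3 - A
l = -24072222/30395 (l = -54 + 6*(-2411/6079 + 3678/(3 - 1*33)) = -54 + 6*(-2411*1/6079 + 3678/(3 - 33)) = -54 + 6*(-2411/6079 + 3678/(-30)) = -54 + 6*(-2411/6079 + 3678*(-1/30)) = -54 + 6*(-2411/6079 - 613/5) = -54 + 6*(-3738482/30395) = -54 - 22430892/30395 = -24072222/30395 ≈ -791.98)
l*T(-5) = -24072222/30395*(-6) = 144433332/30395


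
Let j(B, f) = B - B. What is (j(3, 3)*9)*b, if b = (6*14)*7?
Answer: 0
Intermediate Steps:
j(B, f) = 0
b = 588 (b = 84*7 = 588)
(j(3, 3)*9)*b = (0*9)*588 = 0*588 = 0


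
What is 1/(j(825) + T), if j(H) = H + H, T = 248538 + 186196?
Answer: 1/436384 ≈ 2.2916e-6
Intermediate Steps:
T = 434734
j(H) = 2*H
1/(j(825) + T) = 1/(2*825 + 434734) = 1/(1650 + 434734) = 1/436384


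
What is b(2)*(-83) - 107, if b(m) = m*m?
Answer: -439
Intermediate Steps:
b(m) = m²
b(2)*(-83) - 107 = 2²*(-83) - 107 = 4*(-83) - 107 = -332 - 107 = -439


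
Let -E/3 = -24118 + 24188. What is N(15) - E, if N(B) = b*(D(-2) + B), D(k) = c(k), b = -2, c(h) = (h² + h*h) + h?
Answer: 168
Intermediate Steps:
c(h) = h + 2*h² (c(h) = (h² + h²) + h = 2*h² + h = h + 2*h²)
D(k) = k*(1 + 2*k)
E = -210 (E = -3*(-24118 + 24188) = -3*70 = -210)
N(B) = -12 - 2*B (N(B) = -2*(-2*(1 + 2*(-2)) + B) = -2*(-2*(1 - 4) + B) = -2*(-2*(-3) + B) = -2*(6 + B) = -12 - 2*B)
N(15) - E = (-12 - 2*15) - 1*(-210) = (-12 - 30) + 210 = -42 + 210 = 168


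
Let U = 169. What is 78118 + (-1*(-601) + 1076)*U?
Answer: 361531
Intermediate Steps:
78118 + (-1*(-601) + 1076)*U = 78118 + (-1*(-601) + 1076)*169 = 78118 + (601 + 1076)*169 = 78118 + 1677*169 = 78118 + 283413 = 361531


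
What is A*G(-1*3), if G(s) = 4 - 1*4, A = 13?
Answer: 0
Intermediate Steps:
G(s) = 0 (G(s) = 4 - 4 = 0)
A*G(-1*3) = 13*0 = 0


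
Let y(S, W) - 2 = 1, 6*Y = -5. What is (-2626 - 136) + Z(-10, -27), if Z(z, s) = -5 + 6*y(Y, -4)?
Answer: -2749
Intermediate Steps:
Y = -⅚ (Y = (⅙)*(-5) = -⅚ ≈ -0.83333)
y(S, W) = 3 (y(S, W) = 2 + 1 = 3)
Z(z, s) = 13 (Z(z, s) = -5 + 6*3 = -5 + 18 = 13)
(-2626 - 136) + Z(-10, -27) = (-2626 - 136) + 13 = -2762 + 13 = -2749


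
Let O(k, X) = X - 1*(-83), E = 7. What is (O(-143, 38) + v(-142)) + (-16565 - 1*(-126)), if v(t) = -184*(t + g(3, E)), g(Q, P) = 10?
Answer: 7970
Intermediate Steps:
O(k, X) = 83 + X (O(k, X) = X + 83 = 83 + X)
v(t) = -1840 - 184*t (v(t) = -184*(t + 10) = -184*(10 + t) = -1840 - 184*t)
(O(-143, 38) + v(-142)) + (-16565 - 1*(-126)) = ((83 + 38) + (-1840 - 184*(-142))) + (-16565 - 1*(-126)) = (121 + (-1840 + 26128)) + (-16565 + 126) = (121 + 24288) - 16439 = 24409 - 16439 = 7970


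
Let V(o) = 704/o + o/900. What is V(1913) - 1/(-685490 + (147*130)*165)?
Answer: 264851992321/106214255550 ≈ 2.4936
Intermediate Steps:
V(o) = 704/o + o/900 (V(o) = 704/o + o*(1/900) = 704/o + o/900)
V(1913) - 1/(-685490 + (147*130)*165) = (704/1913 + (1/900)*1913) - 1/(-685490 + (147*130)*165) = (704*(1/1913) + 1913/900) - 1/(-685490 + 19110*165) = (704/1913 + 1913/900) - 1/(-685490 + 3153150) = 4293169/1721700 - 1/2467660 = 264851992321/106214255550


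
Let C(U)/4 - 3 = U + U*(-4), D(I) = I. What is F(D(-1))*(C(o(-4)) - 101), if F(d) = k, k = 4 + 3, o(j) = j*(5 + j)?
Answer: -287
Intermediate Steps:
C(U) = 12 - 12*U (C(U) = 12 + 4*(U + U*(-4)) = 12 + 4*(U - 4*U) = 12 + 4*(-3*U) = 12 - 12*U)
k = 7
F(d) = 7
F(D(-1))*(C(o(-4)) - 101) = 7*((12 - (-48)*(5 - 4)) - 101) = 7*((12 - (-48)) - 101) = 7*((12 - 12*(-4)) - 101) = 7*((12 + 48) - 101) = 7*(60 - 101) = 7*(-41) = -287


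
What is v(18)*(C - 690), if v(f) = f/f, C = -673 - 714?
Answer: -2077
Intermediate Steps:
C = -1387
v(f) = 1
v(18)*(C - 690) = 1*(-1387 - 690) = 1*(-2077) = -2077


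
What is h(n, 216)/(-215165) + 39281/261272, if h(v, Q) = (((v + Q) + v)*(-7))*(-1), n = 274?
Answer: 641328519/5110599080 ≈ 0.12549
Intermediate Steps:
h(v, Q) = 7*Q + 14*v (h(v, Q) = (((Q + v) + v)*(-7))*(-1) = ((Q + 2*v)*(-7))*(-1) = (-14*v - 7*Q)*(-1) = 7*Q + 14*v)
h(n, 216)/(-215165) + 39281/261272 = (7*216 + 14*274)/(-215165) + 39281/261272 = (1512 + 3836)*(-1/215165) + 39281*(1/261272) = 5348*(-1/215165) + 3571/23752 = -5348/215165 + 3571/23752 = 641328519/5110599080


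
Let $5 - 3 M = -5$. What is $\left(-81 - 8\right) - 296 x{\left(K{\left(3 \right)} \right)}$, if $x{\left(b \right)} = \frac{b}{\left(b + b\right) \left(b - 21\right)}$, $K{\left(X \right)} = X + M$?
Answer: $- \frac{868}{11} \approx -78.909$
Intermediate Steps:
$M = \frac{10}{3}$ ($M = \frac{5}{3} - - \frac{5}{3} = \frac{5}{3} + \frac{5}{3} = \frac{10}{3} \approx 3.3333$)
$K{\left(X \right)} = \frac{10}{3} + X$ ($K{\left(X \right)} = X + \frac{10}{3} = \frac{10}{3} + X$)
$x{\left(b \right)} = \frac{1}{2 \left(-21 + b\right)}$ ($x{\left(b \right)} = \frac{b}{2 b \left(-21 + b\right)} = b \frac{1}{2 b \left(-21 + b\right)} = \frac{1}{2 \left(-21 + b\right)}$)
$\left(-81 - 8\right) - 296 x{\left(K{\left(3 \right)} \right)} = \left(-81 - 8\right) - 296 \frac{1}{2 \left(-21 + \left(\frac{10}{3} + 3\right)\right)} = -89 - 296 \frac{1}{2 \left(-21 + \frac{19}{3}\right)} = -89 - 296 \frac{1}{2 \left(- \frac{44}{3}\right)} = -89 - 296 \cdot \frac{1}{2} \left(- \frac{3}{44}\right) = -89 - - \frac{111}{11} = -89 + \frac{111}{11} = - \frac{868}{11}$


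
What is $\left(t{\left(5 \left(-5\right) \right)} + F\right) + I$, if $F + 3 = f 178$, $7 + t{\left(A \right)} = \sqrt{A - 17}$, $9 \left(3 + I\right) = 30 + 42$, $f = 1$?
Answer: $173 + i \sqrt{42} \approx 173.0 + 6.4807 i$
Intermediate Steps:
$I = 5$ ($I = -3 + \frac{30 + 42}{9} = -3 + \frac{1}{9} \cdot 72 = -3 + 8 = 5$)
$t{\left(A \right)} = -7 + \sqrt{-17 + A}$ ($t{\left(A \right)} = -7 + \sqrt{A - 17} = -7 + \sqrt{-17 + A}$)
$F = 175$ ($F = -3 + 1 \cdot 178 = -3 + 178 = 175$)
$\left(t{\left(5 \left(-5\right) \right)} + F\right) + I = \left(\left(-7 + \sqrt{-17 + 5 \left(-5\right)}\right) + 175\right) + 5 = \left(\left(-7 + \sqrt{-17 - 25}\right) + 175\right) + 5 = \left(\left(-7 + \sqrt{-42}\right) + 175\right) + 5 = \left(\left(-7 + i \sqrt{42}\right) + 175\right) + 5 = \left(168 + i \sqrt{42}\right) + 5 = 173 + i \sqrt{42}$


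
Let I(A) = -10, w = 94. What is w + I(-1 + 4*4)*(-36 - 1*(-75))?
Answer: -296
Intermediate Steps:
w + I(-1 + 4*4)*(-36 - 1*(-75)) = 94 - 10*(-36 - 1*(-75)) = 94 - 10*(-36 + 75) = 94 - 10*39 = 94 - 390 = -296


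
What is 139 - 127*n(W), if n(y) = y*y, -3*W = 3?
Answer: 12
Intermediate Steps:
W = -1 (W = -⅓*3 = -1)
n(y) = y²
139 - 127*n(W) = 139 - 127*(-1)² = 139 - 127*1 = 139 - 127 = 12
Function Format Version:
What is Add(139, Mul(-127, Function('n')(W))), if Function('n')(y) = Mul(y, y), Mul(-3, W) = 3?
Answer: 12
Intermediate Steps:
W = -1 (W = Mul(Rational(-1, 3), 3) = -1)
Function('n')(y) = Pow(y, 2)
Add(139, Mul(-127, Function('n')(W))) = Add(139, Mul(-127, Pow(-1, 2))) = Add(139, Mul(-127, 1)) = Add(139, -127) = 12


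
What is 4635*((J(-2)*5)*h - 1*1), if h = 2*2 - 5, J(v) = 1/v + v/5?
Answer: 32445/2 ≈ 16223.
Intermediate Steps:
J(v) = 1/v + v/5 (J(v) = 1/v + v*(⅕) = 1/v + v/5)
h = -1 (h = 4 - 5 = -1)
4635*((J(-2)*5)*h - 1*1) = 4635*(((1/(-2) + (⅕)*(-2))*5)*(-1) - 1*1) = 4635*(((-½ - ⅖)*5)*(-1) - 1) = 4635*(-9/10*5*(-1) - 1) = 4635*(-9/2*(-1) - 1) = 4635*(9/2 - 1) = 4635*(7/2) = 32445/2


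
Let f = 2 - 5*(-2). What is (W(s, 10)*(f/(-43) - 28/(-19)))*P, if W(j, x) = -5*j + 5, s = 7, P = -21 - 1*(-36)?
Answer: -439200/817 ≈ -537.58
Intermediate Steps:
P = 15 (P = -21 + 36 = 15)
f = 12 (f = 2 + 10 = 12)
W(j, x) = 5 - 5*j
(W(s, 10)*(f/(-43) - 28/(-19)))*P = ((5 - 5*7)*(12/(-43) - 28/(-19)))*15 = ((5 - 35)*(12*(-1/43) - 28*(-1/19)))*15 = -30*(-12/43 + 28/19)*15 = -30*976/817*15 = -29280/817*15 = -439200/817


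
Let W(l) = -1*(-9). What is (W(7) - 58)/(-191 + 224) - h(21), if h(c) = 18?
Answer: -643/33 ≈ -19.485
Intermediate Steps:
W(l) = 9
(W(7) - 58)/(-191 + 224) - h(21) = (9 - 58)/(-191 + 224) - 1*18 = -49/33 - 18 = -643/33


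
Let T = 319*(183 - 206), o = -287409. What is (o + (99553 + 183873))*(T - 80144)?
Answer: 348436823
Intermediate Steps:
T = -7337 (T = 319*(-23) = -7337)
(o + (99553 + 183873))*(T - 80144) = (-287409 + (99553 + 183873))*(-7337 - 80144) = (-287409 + 283426)*(-87481) = -3983*(-87481) = 348436823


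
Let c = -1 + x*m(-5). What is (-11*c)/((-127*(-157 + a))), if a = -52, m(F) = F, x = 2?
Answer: 11/2413 ≈ 0.0045586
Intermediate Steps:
c = -11 (c = -1 + 2*(-5) = -1 - 10 = -11)
(-11*c)/((-127*(-157 + a))) = (-11*(-11))/((-127*(-157 - 52))) = 121/((-127*(-209))) = 121/26543 = 121*(1/26543) = 11/2413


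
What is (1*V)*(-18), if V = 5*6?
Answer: -540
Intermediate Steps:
V = 30
(1*V)*(-18) = (1*30)*(-18) = 30*(-18) = -540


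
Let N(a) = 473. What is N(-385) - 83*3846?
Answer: -318745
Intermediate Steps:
N(-385) - 83*3846 = 473 - 83*3846 = 473 - 319218 = -318745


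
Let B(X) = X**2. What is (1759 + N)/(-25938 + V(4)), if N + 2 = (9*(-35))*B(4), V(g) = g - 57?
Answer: 469/3713 ≈ 0.12631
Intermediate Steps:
V(g) = -57 + g
N = -5042 (N = -2 + (9*(-35))*4**2 = -2 - 315*16 = -2 - 5040 = -5042)
(1759 + N)/(-25938 + V(4)) = (1759 - 5042)/(-25938 + (-57 + 4)) = -3283/(-25938 - 53) = -3283/(-25991) = -3283*(-1/25991) = 469/3713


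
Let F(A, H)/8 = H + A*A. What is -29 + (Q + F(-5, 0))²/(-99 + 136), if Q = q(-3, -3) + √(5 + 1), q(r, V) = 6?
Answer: 41369/37 + 412*√6/37 ≈ 1145.4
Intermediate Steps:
F(A, H) = 8*H + 8*A² (F(A, H) = 8*(H + A*A) = 8*(H + A²) = 8*H + 8*A²)
Q = 6 + √6 (Q = 6 + √(5 + 1) = 6 + √6 ≈ 8.4495)
-29 + (Q + F(-5, 0))²/(-99 + 136) = -29 + ((6 + √6) + (8*0 + 8*(-5)²))²/(-99 + 136) = -29 + ((6 + √6) + (0 + 8*25))²/37 = -29 + ((6 + √6) + (0 + 200))²/37 = -29 + ((6 + √6) + 200)²/37 = -29 + (206 + √6)²/37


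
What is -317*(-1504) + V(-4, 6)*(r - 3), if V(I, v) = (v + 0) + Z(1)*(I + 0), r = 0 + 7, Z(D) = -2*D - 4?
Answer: 476888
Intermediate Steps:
Z(D) = -4 - 2*D
r = 7
V(I, v) = v - 6*I (V(I, v) = (v + 0) + (-4 - 2*1)*(I + 0) = v + (-4 - 2)*I = v - 6*I)
-317*(-1504) + V(-4, 6)*(r - 3) = -317*(-1504) + (6 - 6*(-4))*(7 - 3) = 476768 + (6 + 24)*4 = 476768 + 30*4 = 476768 + 120 = 476888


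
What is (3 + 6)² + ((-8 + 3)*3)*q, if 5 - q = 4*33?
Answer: 1986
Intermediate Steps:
q = -127 (q = 5 - 4*33 = 5 - 1*132 = 5 - 132 = -127)
(3 + 6)² + ((-8 + 3)*3)*q = (3 + 6)² + ((-8 + 3)*3)*(-127) = 9² - 5*3*(-127) = 81 - 15*(-127) = 81 + 1905 = 1986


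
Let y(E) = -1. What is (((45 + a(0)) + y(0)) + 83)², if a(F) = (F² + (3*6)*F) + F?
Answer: 16129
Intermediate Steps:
a(F) = F² + 19*F (a(F) = (F² + 18*F) + F = F² + 19*F)
(((45 + a(0)) + y(0)) + 83)² = (((45 + 0*(19 + 0)) - 1) + 83)² = (((45 + 0*19) - 1) + 83)² = (((45 + 0) - 1) + 83)² = ((45 - 1) + 83)² = (44 + 83)² = 127² = 16129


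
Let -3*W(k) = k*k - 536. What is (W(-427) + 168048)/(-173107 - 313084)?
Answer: -322351/1458573 ≈ -0.22100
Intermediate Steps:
W(k) = 536/3 - k²/3 (W(k) = -(k*k - 536)/3 = -(k² - 536)/3 = -(-536 + k²)/3 = 536/3 - k²/3)
(W(-427) + 168048)/(-173107 - 313084) = ((536/3 - ⅓*(-427)²) + 168048)/(-173107 - 313084) = ((536/3 - ⅓*182329) + 168048)/(-486191) = ((536/3 - 182329/3) + 168048)*(-1/486191) = (-181793/3 + 168048)*(-1/486191) = (322351/3)*(-1/486191) = -322351/1458573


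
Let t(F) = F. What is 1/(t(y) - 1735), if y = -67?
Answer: -1/1802 ≈ -0.00055494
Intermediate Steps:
1/(t(y) - 1735) = 1/(-67 - 1735) = 1/(-1802) = -1/1802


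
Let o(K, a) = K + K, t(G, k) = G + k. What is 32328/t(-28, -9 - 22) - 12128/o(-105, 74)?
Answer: -3036664/6195 ≈ -490.18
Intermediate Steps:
o(K, a) = 2*K
32328/t(-28, -9 - 22) - 12128/o(-105, 74) = 32328/(-28 + (-9 - 22)) - 12128/(2*(-105)) = 32328/(-28 - 31) - 12128/(-210) = 32328/(-59) - 12128*(-1/210) = 32328*(-1/59) + 6064/105 = -32328/59 + 6064/105 = -3036664/6195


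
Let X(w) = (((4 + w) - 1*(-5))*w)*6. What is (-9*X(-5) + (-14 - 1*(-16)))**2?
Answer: 1170724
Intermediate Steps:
X(w) = 6*w*(9 + w) (X(w) = (((4 + w) + 5)*w)*6 = ((9 + w)*w)*6 = (w*(9 + w))*6 = 6*w*(9 + w))
(-9*X(-5) + (-14 - 1*(-16)))**2 = (-54*(-5)*(9 - 5) + (-14 - 1*(-16)))**2 = (-54*(-5)*4 + (-14 + 16))**2 = (-9*(-120) + 2)**2 = (1080 + 2)**2 = 1082**2 = 1170724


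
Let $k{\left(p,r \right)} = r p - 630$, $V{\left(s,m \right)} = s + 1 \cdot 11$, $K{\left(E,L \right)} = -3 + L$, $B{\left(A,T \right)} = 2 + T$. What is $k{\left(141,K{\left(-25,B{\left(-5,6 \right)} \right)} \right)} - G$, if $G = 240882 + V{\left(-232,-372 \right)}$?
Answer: $-240586$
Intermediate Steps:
$V{\left(s,m \right)} = 11 + s$ ($V{\left(s,m \right)} = s + 11 = 11 + s$)
$k{\left(p,r \right)} = -630 + p r$ ($k{\left(p,r \right)} = p r - 630 = -630 + p r$)
$G = 240661$ ($G = 240882 + \left(11 - 232\right) = 240882 - 221 = 240661$)
$k{\left(141,K{\left(-25,B{\left(-5,6 \right)} \right)} \right)} - G = \left(-630 + 141 \left(-3 + \left(2 + 6\right)\right)\right) - 240661 = \left(-630 + 141 \left(-3 + 8\right)\right) - 240661 = \left(-630 + 141 \cdot 5\right) - 240661 = \left(-630 + 705\right) - 240661 = 75 - 240661 = -240586$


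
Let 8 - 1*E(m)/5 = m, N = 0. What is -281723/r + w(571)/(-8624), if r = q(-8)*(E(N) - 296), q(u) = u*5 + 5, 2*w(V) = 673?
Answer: -21719591/689920 ≈ -31.481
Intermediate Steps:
w(V) = 673/2 (w(V) = (1/2)*673 = 673/2)
E(m) = 40 - 5*m
q(u) = 5 + 5*u (q(u) = 5*u + 5 = 5 + 5*u)
r = 8960 (r = (5 + 5*(-8))*((40 - 5*0) - 296) = (5 - 40)*((40 + 0) - 296) = -35*(40 - 296) = -35*(-256) = 8960)
-281723/r + w(571)/(-8624) = -281723/8960 + (673/2)/(-8624) = -281723*1/8960 + (673/2)*(-1/8624) = -281723/8960 - 673/17248 = -21719591/689920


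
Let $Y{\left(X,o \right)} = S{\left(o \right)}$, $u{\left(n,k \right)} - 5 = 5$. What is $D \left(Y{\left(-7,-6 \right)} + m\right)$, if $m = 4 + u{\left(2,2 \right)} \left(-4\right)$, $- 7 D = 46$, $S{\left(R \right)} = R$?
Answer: $276$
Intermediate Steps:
$u{\left(n,k \right)} = 10$ ($u{\left(n,k \right)} = 5 + 5 = 10$)
$D = - \frac{46}{7}$ ($D = \left(- \frac{1}{7}\right) 46 = - \frac{46}{7} \approx -6.5714$)
$Y{\left(X,o \right)} = o$
$m = -36$ ($m = 4 + 10 \left(-4\right) = 4 - 40 = -36$)
$D \left(Y{\left(-7,-6 \right)} + m\right) = - \frac{46 \left(-6 - 36\right)}{7} = \left(- \frac{46}{7}\right) \left(-42\right) = 276$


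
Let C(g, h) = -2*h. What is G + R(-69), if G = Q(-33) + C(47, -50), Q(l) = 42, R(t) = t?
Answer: 73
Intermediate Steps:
G = 142 (G = 42 - 2*(-50) = 42 + 100 = 142)
G + R(-69) = 142 - 69 = 73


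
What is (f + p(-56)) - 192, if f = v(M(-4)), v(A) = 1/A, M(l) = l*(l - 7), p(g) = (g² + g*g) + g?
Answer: 265057/44 ≈ 6024.0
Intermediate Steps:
p(g) = g + 2*g² (p(g) = (g² + g²) + g = 2*g² + g = g + 2*g²)
M(l) = l*(-7 + l)
f = 1/44 (f = 1/(-4*(-7 - 4)) = 1/(-4*(-11)) = 1/44 ≈ 0.022727)
(f + p(-56)) - 192 = (1/44 - 56*(1 + 2*(-56))) - 192 = (1/44 - 56*(1 - 112)) - 192 = (1/44 - 56*(-111)) - 192 = (1/44 + 6216) - 192 = 273505/44 - 192 = 265057/44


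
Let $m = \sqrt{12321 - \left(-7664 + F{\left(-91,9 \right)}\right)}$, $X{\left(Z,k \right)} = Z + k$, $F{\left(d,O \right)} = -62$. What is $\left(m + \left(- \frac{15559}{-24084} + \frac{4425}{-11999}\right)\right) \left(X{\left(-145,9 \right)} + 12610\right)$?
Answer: $\frac{18507891171}{5351554} + 12474 \sqrt{20047} \approx 1.7696 \cdot 10^{6}$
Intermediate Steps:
$m = \sqrt{20047}$ ($m = \sqrt{12321 + \left(7664 - -62\right)} = \sqrt{12321 + \left(7664 + 62\right)} = \sqrt{12321 + 7726} = \sqrt{20047} \approx 141.59$)
$\left(m + \left(- \frac{15559}{-24084} + \frac{4425}{-11999}\right)\right) \left(X{\left(-145,9 \right)} + 12610\right) = \left(\sqrt{20047} + \left(- \frac{15559}{-24084} + \frac{4425}{-11999}\right)\right) \left(\left(-145 + 9\right) + 12610\right) = \left(\sqrt{20047} + \left(\left(-15559\right) \left(- \frac{1}{24084}\right) + 4425 \left(- \frac{1}{11999}\right)\right)\right) \left(-136 + 12610\right) = \left(\sqrt{20047} + \left(\frac{15559}{24084} - \frac{4425}{11999}\right)\right) 12474 = \left(\sqrt{20047} + \frac{80120741}{288983916}\right) 12474 = \left(\frac{80120741}{288983916} + \sqrt{20047}\right) 12474 = \frac{18507891171}{5351554} + 12474 \sqrt{20047}$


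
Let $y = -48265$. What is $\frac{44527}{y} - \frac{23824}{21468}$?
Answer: $- \frac{75206107}{37005465} \approx -2.0323$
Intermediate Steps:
$\frac{44527}{y} - \frac{23824}{21468} = \frac{44527}{-48265} - \frac{23824}{21468} = 44527 \left(- \frac{1}{48265}\right) - \frac{5956}{5367} = - \frac{6361}{6895} - \frac{5956}{5367} = - \frac{75206107}{37005465}$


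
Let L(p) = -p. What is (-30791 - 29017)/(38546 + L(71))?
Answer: -19936/12825 ≈ -1.5545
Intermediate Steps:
(-30791 - 29017)/(38546 + L(71)) = (-30791 - 29017)/(38546 - 1*71) = -59808/(38546 - 71) = -59808/38475 = -59808*1/38475 = -19936/12825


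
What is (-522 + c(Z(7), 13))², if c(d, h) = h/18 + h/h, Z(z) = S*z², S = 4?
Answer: 87703225/324 ≈ 2.7069e+5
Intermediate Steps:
Z(z) = 4*z²
c(d, h) = 1 + h/18 (c(d, h) = h*(1/18) + 1 = h/18 + 1 = 1 + h/18)
(-522 + c(Z(7), 13))² = (-522 + (1 + (1/18)*13))² = (-522 + (1 + 13/18))² = (-522 + 31/18)² = (-9365/18)² = 87703225/324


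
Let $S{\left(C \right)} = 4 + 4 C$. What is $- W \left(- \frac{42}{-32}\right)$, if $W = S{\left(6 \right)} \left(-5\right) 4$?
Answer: $735$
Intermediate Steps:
$W = -560$ ($W = \left(4 + 4 \cdot 6\right) \left(-5\right) 4 = \left(4 + 24\right) \left(-5\right) 4 = 28 \left(-5\right) 4 = \left(-140\right) 4 = -560$)
$- W \left(- \frac{42}{-32}\right) = \left(-1\right) \left(-560\right) \left(- \frac{42}{-32}\right) = 560 \left(\left(-42\right) \left(- \frac{1}{32}\right)\right) = 560 \cdot \frac{21}{16} = 735$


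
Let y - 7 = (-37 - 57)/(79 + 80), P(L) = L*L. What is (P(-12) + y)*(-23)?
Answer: -550045/159 ≈ -3459.4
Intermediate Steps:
P(L) = L**2
y = 1019/159 (y = 7 + (-37 - 57)/(79 + 80) = 7 - 94/159 = 1019/159 ≈ 6.4088)
(P(-12) + y)*(-23) = ((-12)**2 + 1019/159)*(-23) = (144 + 1019/159)*(-23) = (23915/159)*(-23) = -550045/159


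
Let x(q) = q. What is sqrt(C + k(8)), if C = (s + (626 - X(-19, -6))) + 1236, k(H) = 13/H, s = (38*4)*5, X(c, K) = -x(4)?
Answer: 7*sqrt(858)/4 ≈ 51.260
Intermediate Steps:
X(c, K) = -4 (X(c, K) = -1*4 = -4)
s = 760 (s = 152*5 = 760)
C = 2626 (C = (760 + (626 - 1*(-4))) + 1236 = (760 + (626 + 4)) + 1236 = (760 + 630) + 1236 = 1390 + 1236 = 2626)
sqrt(C + k(8)) = sqrt(2626 + 13/8) = sqrt(21021/8) = 7*sqrt(858)/4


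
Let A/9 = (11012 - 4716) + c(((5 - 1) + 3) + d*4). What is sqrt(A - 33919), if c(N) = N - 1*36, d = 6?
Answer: 10*sqrt(227) ≈ 150.67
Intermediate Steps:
c(N) = -36 + N (c(N) = N - 36 = -36 + N)
A = 56619 (A = 9*((11012 - 4716) + (-36 + (((5 - 1) + 3) + 6*4))) = 9*(6296 + (-36 + ((4 + 3) + 24))) = 9*(6296 + (-36 + (7 + 24))) = 9*(6296 + (-36 + 31)) = 9*(6296 - 5) = 9*6291 = 56619)
sqrt(A - 33919) = sqrt(56619 - 33919) = sqrt(22700) = 10*sqrt(227)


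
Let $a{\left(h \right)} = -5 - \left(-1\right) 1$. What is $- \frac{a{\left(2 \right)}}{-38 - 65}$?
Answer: $- \frac{4}{103} \approx -0.038835$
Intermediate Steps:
$a{\left(h \right)} = -4$ ($a{\left(h \right)} = -5 - -1 = -5 + 1 = -4$)
$- \frac{a{\left(2 \right)}}{-38 - 65} = - \frac{-4}{-38 - 65} = - \frac{-4}{-103} = - \frac{\left(-1\right) \left(-4\right)}{103} = \left(-1\right) \frac{4}{103} = - \frac{4}{103}$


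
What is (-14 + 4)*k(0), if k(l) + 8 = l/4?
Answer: 80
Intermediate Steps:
k(l) = -8 + l/4
(-14 + 4)*k(0) = (-14 + 4)*(-8 + (¼)*0) = -10*(-8 + 0) = -10*(-8) = 80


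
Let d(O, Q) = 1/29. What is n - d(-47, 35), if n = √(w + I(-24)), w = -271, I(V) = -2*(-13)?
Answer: -1/29 + 7*I*√5 ≈ -0.034483 + 15.652*I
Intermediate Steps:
I(V) = 26
d(O, Q) = 1/29
n = 7*I*√5 (n = √(-271 + 26) = √(-245) = 7*I*√5 ≈ 15.652*I)
n - d(-47, 35) = 7*I*√5 - 1*1/29 = 7*I*√5 - 1/29 = -1/29 + 7*I*√5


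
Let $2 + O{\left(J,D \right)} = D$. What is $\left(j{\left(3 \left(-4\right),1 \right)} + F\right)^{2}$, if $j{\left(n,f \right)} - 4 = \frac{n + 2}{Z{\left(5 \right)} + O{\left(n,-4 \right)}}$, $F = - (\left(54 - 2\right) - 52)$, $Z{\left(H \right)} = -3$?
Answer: $\frac{2116}{81} \approx 26.123$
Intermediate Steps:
$O{\left(J,D \right)} = -2 + D$
$F = 0$ ($F = - (52 - 52) = \left(-1\right) 0 = 0$)
$j{\left(n,f \right)} = \frac{34}{9} - \frac{n}{9}$ ($j{\left(n,f \right)} = 4 + \frac{n + 2}{-3 - 6} = 4 + \frac{2 + n}{-3 - 6} = 4 + \frac{2 + n}{-9} = 4 + \left(2 + n\right) \left(- \frac{1}{9}\right) = 4 - \left(\frac{2}{9} + \frac{n}{9}\right) = \frac{34}{9} - \frac{n}{9}$)
$\left(j{\left(3 \left(-4\right),1 \right)} + F\right)^{2} = \left(\left(\frac{34}{9} - \frac{3 \left(-4\right)}{9}\right) + 0\right)^{2} = \left(\left(\frac{34}{9} - - \frac{4}{3}\right) + 0\right)^{2} = \left(\left(\frac{34}{9} + \frac{4}{3}\right) + 0\right)^{2} = \left(\frac{46}{9} + 0\right)^{2} = \left(\frac{46}{9}\right)^{2} = \frac{2116}{81}$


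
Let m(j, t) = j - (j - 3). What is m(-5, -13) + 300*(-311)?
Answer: -93297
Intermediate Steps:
m(j, t) = 3 (m(j, t) = j - (-3 + j) = j + (3 - j) = 3)
m(-5, -13) + 300*(-311) = 3 + 300*(-311) = 3 - 93300 = -93297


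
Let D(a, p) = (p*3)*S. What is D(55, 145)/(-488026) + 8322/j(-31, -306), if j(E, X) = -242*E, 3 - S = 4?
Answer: 184755261/166416866 ≈ 1.1102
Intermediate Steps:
S = -1 (S = 3 - 1*4 = 3 - 4 = -1)
D(a, p) = -3*p (D(a, p) = (p*3)*(-1) = (3*p)*(-1) = -3*p)
D(55, 145)/(-488026) + 8322/j(-31, -306) = -3*145/(-488026) + 8322/((-242*(-31))) = -435*(-1/488026) + 8322/7502 = 435/488026 + 8322*(1/7502) = 435/488026 + 4161/3751 = 184755261/166416866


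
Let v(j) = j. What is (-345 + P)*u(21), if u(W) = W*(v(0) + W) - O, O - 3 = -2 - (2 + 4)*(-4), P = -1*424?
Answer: -319904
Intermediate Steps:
P = -424
O = 25 (O = 3 + (-2 - (2 + 4)*(-4)) = 3 + (-2 - 6*(-4)) = 3 + (-2 - 1*(-24)) = 3 + (-2 + 24) = 3 + 22 = 25)
u(W) = -25 + W**2 (u(W) = W*(0 + W) - 1*25 = W*W - 25 = W**2 - 25 = -25 + W**2)
(-345 + P)*u(21) = (-345 - 424)*(-25 + 21**2) = -769*(-25 + 441) = -769*416 = -319904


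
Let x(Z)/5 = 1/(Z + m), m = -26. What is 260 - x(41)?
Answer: 779/3 ≈ 259.67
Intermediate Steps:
x(Z) = 5/(-26 + Z) (x(Z) = 5/(Z - 26) = 5/(-26 + Z))
260 - x(41) = 260 - 5/(-26 + 41) = 260 - 5/15 = 260 - 1*⅓ = 260 - ⅓ = 779/3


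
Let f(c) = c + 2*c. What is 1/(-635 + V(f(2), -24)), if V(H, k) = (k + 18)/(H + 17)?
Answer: -23/14611 ≈ -0.0015742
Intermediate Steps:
f(c) = 3*c
V(H, k) = (18 + k)/(17 + H)
1/(-635 + V(f(2), -24)) = 1/(-635 + (18 - 24)/(17 + 3*2)) = 1/(-635 - 6/(17 + 6)) = 1/(-635 - 6/23) = 1/(-14611/23) = -23/14611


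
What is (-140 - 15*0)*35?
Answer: -4900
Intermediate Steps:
(-140 - 15*0)*35 = (-140 + 0)*35 = -140*35 = -4900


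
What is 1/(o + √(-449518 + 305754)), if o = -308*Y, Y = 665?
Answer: -51205/10487844041 - I*√35941/20975688082 ≈ -4.8823e-6 - 9.0381e-9*I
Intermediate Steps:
o = -204820 (o = -308*665 = -204820)
1/(o + √(-449518 + 305754)) = 1/(-204820 + √(-449518 + 305754)) = 1/(-204820 + √(-143764)) = 1/(-204820 + 2*I*√35941)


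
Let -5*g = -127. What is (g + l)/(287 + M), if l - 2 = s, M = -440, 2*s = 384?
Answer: -1097/765 ≈ -1.4340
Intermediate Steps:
s = 192 (s = (½)*384 = 192)
g = 127/5 (g = -⅕*(-127) = 127/5 ≈ 25.400)
l = 194 (l = 2 + 192 = 194)
(g + l)/(287 + M) = (127/5 + 194)/(287 - 440) = (1097/5)/(-153) = (1097/5)*(-1/153) = -1097/765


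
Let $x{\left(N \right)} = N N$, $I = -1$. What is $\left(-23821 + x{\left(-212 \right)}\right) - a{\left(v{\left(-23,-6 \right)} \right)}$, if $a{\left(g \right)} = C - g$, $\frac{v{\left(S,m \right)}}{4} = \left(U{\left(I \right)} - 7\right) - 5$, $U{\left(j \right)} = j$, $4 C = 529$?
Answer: $\frac{83755}{4} \approx 20939.0$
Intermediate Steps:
$C = \frac{529}{4}$ ($C = \frac{1}{4} \cdot 529 = \frac{529}{4} \approx 132.25$)
$x{\left(N \right)} = N^{2}$
$v{\left(S,m \right)} = -52$ ($v{\left(S,m \right)} = 4 \left(\left(-1 - 7\right) - 5\right) = 4 \left(-8 - 5\right) = 4 \left(-13\right) = -52$)
$a{\left(g \right)} = \frac{529}{4} - g$
$\left(-23821 + x{\left(-212 \right)}\right) - a{\left(v{\left(-23,-6 \right)} \right)} = \left(-23821 + \left(-212\right)^{2}\right) - \left(\frac{529}{4} - -52\right) = \left(-23821 + 44944\right) - \left(\frac{529}{4} + 52\right) = 21123 - \frac{737}{4} = \frac{83755}{4}$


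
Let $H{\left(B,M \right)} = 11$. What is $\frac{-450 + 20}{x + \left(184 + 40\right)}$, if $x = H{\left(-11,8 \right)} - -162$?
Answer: $- \frac{430}{397} \approx -1.0831$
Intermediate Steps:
$x = 173$ ($x = 11 - -162 = 11 + 162 = 173$)
$\frac{-450 + 20}{x + \left(184 + 40\right)} = \frac{-450 + 20}{173 + \left(184 + 40\right)} = - \frac{430}{173 + 224} = - \frac{430}{397}$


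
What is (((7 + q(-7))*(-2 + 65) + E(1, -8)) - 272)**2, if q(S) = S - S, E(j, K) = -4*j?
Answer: 27225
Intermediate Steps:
q(S) = 0
(((7 + q(-7))*(-2 + 65) + E(1, -8)) - 272)**2 = (((7 + 0)*(-2 + 65) - 4*1) - 272)**2 = ((7*63 - 4) - 272)**2 = ((441 - 4) - 272)**2 = (437 - 272)**2 = 165**2 = 27225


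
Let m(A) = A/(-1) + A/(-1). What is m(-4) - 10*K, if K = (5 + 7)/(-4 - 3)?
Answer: 176/7 ≈ 25.143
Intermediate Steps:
m(A) = -2*A (m(A) = A*(-1) + A*(-1) = -A - A = -2*A)
K = -12/7 (K = 12/(-7) = 12*(-1/7) = -12/7 ≈ -1.7143)
m(-4) - 10*K = -2*(-4) - 10*(-12/7) = 8 + 120/7 = 176/7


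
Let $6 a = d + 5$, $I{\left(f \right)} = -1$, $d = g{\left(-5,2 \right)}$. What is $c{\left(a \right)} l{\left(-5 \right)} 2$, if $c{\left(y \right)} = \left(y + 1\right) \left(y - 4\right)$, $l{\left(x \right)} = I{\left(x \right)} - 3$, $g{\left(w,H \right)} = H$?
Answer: $\frac{442}{9} \approx 49.111$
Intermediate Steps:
$d = 2$
$l{\left(x \right)} = -4$ ($l{\left(x \right)} = -1 - 3 = -4$)
$a = \frac{7}{6}$ ($a = \frac{2 + 5}{6} = \frac{1}{6} \cdot 7 = \frac{7}{6} \approx 1.1667$)
$c{\left(y \right)} = \left(1 + y\right) \left(-4 + y\right)$
$c{\left(a \right)} l{\left(-5 \right)} 2 = \left(-4 + \left(\frac{7}{6}\right)^{2} - \frac{7}{2}\right) \left(-4\right) 2 = \left(-4 + \frac{49}{36} - \frac{7}{2}\right) \left(-4\right) 2 = \left(- \frac{221}{36}\right) \left(-4\right) 2 = \frac{221}{9} \cdot 2 = \frac{442}{9}$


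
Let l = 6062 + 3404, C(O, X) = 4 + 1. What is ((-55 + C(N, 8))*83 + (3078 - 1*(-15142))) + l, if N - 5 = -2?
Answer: 23536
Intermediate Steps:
N = 3 (N = 5 - 2 = 3)
C(O, X) = 5
l = 9466
((-55 + C(N, 8))*83 + (3078 - 1*(-15142))) + l = ((-55 + 5)*83 + (3078 - 1*(-15142))) + 9466 = (-50*83 + (3078 + 15142)) + 9466 = (-4150 + 18220) + 9466 = 14070 + 9466 = 23536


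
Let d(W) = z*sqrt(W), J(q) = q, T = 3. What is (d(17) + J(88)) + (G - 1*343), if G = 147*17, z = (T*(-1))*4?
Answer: 2244 - 12*sqrt(17) ≈ 2194.5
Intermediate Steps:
z = -12 (z = (3*(-1))*4 = -3*4 = -12)
d(W) = -12*sqrt(W)
G = 2499
(d(17) + J(88)) + (G - 1*343) = (-12*sqrt(17) + 88) + (2499 - 1*343) = (88 - 12*sqrt(17)) + (2499 - 343) = (88 - 12*sqrt(17)) + 2156 = 2244 - 12*sqrt(17)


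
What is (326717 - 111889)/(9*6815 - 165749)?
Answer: -107414/52207 ≈ -2.0575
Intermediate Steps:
(326717 - 111889)/(9*6815 - 165749) = 214828/(61335 - 165749) = 214828/(-104414) = 214828*(-1/104414) = -107414/52207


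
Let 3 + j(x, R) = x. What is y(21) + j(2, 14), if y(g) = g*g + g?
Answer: 461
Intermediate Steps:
y(g) = g + g**2 (y(g) = g**2 + g = g + g**2)
j(x, R) = -3 + x
y(21) + j(2, 14) = 21*(1 + 21) + (-3 + 2) = 21*22 - 1 = 462 - 1 = 461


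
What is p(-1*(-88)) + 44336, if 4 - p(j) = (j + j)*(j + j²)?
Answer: -1334092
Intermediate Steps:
p(j) = 4 - 2*j*(j + j²) (p(j) = 4 - (j + j)*(j + j²) = 4 - 2*j*(j + j²))
p(-1*(-88)) + 44336 = (4 - 2*(-1*(-88))² - 2*(-1*(-88))³) + 44336 = (4 - 2*88² - 2*88³) + 44336 = (4 - 2*7744 - 2*681472) + 44336 = (4 - 15488 - 1362944) + 44336 = -1378428 + 44336 = -1334092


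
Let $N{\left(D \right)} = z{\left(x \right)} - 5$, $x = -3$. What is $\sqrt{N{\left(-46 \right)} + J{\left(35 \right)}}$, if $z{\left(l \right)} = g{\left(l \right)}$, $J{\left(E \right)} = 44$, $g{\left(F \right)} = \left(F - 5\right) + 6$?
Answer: $\sqrt{37} \approx 6.0828$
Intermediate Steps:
$g{\left(F \right)} = 1 + F$ ($g{\left(F \right)} = \left(-5 + F\right) + 6 = 1 + F$)
$z{\left(l \right)} = 1 + l$
$N{\left(D \right)} = -7$ ($N{\left(D \right)} = \left(1 - 3\right) - 5 = -2 - 5 = -7$)
$\sqrt{N{\left(-46 \right)} + J{\left(35 \right)}} = \sqrt{-7 + 44} = \sqrt{37}$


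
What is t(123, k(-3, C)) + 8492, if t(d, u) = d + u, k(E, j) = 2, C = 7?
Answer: 8617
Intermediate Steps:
t(123, k(-3, C)) + 8492 = (123 + 2) + 8492 = 125 + 8492 = 8617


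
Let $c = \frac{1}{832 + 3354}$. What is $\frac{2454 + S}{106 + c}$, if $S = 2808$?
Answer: $\frac{22026732}{443717} \approx 49.641$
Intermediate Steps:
$c = \frac{1}{4186} \approx 0.00023889$
$\frac{2454 + S}{106 + c} = \frac{2454 + 2808}{106 + \frac{1}{4186}} = \frac{5262}{\frac{443717}{4186}} = 5262 \cdot \frac{4186}{443717} = \frac{22026732}{443717}$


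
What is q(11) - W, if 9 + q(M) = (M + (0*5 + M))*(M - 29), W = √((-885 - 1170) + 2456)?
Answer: -405 - √401 ≈ -425.02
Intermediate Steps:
W = √401 (W = √(-2055 + 2456) = √401 ≈ 20.025)
q(M) = -9 + 2*M*(-29 + M) (q(M) = -9 + (M + (0*5 + M))*(M - 29) = -9 + (M + (0 + M))*(-29 + M) = -9 + (M + M)*(-29 + M) = -9 + (2*M)*(-29 + M) = -9 + 2*M*(-29 + M))
q(11) - W = (-9 - 58*11 + 2*11²) - √401 = (-9 - 638 + 2*121) - √401 = (-9 - 638 + 242) - √401 = -405 - √401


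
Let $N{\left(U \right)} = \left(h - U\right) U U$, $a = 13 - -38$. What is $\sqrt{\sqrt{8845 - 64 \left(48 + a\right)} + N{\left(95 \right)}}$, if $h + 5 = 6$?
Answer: $\sqrt{-848350 + \sqrt{2509}} \approx 921.03 i$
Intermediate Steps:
$h = 1$ ($h = -5 + 6 = 1$)
$a = 51$ ($a = 13 + 38 = 51$)
$N{\left(U \right)} = U^{2} \left(1 - U\right)$ ($N{\left(U \right)} = \left(1 - U\right) U U = U \left(1 - U\right) U = U^{2} \left(1 - U\right)$)
$\sqrt{\sqrt{8845 - 64 \left(48 + a\right)} + N{\left(95 \right)}} = \sqrt{\sqrt{8845 - 64 \left(48 + 51\right)} + 95^{2} \left(1 - 95\right)} = \sqrt{\sqrt{8845 - 6336} + 9025 \left(1 - 95\right)} = \sqrt{\sqrt{8845 - 6336} + 9025 \left(-94\right)} = \sqrt{\sqrt{2509} - 848350} = \sqrt{-848350 + \sqrt{2509}}$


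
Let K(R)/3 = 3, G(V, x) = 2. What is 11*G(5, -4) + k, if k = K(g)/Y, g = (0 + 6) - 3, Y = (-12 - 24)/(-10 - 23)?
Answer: 121/4 ≈ 30.250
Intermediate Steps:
Y = 12/11 (Y = -36/(-33) = -36*(-1/33) = 12/11 ≈ 1.0909)
g = 3 (g = 6 - 3 = 3)
K(R) = 9 (K(R) = 3*3 = 9)
k = 33/4 (k = 9/(12/11) = 9*(11/12) = 33/4 ≈ 8.2500)
11*G(5, -4) + k = 11*2 + 33/4 = 22 + 33/4 = 121/4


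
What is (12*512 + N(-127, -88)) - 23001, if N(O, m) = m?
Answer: -16945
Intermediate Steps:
(12*512 + N(-127, -88)) - 23001 = (12*512 - 88) - 23001 = (6144 - 88) - 23001 = 6056 - 23001 = -16945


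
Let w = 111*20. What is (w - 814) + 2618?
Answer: 4024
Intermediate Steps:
w = 2220
(w - 814) + 2618 = (2220 - 814) + 2618 = 1406 + 2618 = 4024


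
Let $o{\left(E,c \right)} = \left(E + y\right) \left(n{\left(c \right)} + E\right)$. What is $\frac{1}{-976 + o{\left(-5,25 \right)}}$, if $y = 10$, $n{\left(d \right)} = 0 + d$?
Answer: $- \frac{1}{876} \approx -0.0011416$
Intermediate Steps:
$n{\left(d \right)} = d$
$o{\left(E,c \right)} = \left(10 + E\right) \left(E + c\right)$ ($o{\left(E,c \right)} = \left(E + 10\right) \left(c + E\right) = \left(10 + E\right) \left(E + c\right)$)
$\frac{1}{-976 + o{\left(-5,25 \right)}} = \frac{1}{-976 + \left(\left(-5\right)^{2} + 10 \left(-5\right) + 10 \cdot 25 - 125\right)} = \frac{1}{-976 + \left(25 - 50 + 250 - 125\right)} = \frac{1}{-976 + 100} = \frac{1}{-876} = - \frac{1}{876}$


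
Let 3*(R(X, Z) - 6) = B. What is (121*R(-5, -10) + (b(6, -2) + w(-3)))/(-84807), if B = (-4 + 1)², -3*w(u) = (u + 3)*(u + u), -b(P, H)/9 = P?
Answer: -115/9423 ≈ -0.012204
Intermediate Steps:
b(P, H) = -9*P
w(u) = -2*u*(3 + u)/3 (w(u) = -(u + 3)*(u + u)/3 = -(3 + u)*2*u/3 = -2*u*(3 + u)/3)
B = 9 (B = (-3)² = 9)
R(X, Z) = 9 (R(X, Z) = 6 + (⅓)*9 = 6 + 3 = 9)
(121*R(-5, -10) + (b(6, -2) + w(-3)))/(-84807) = (121*9 + (-9*6 - ⅔*(-3)*(3 - 3)))/(-84807) = (1089 + (-54 - ⅔*(-3)*0))*(-1/84807) = (1089 + (-54 + 0))*(-1/84807) = (1089 - 54)*(-1/84807) = 1035*(-1/84807) = -115/9423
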